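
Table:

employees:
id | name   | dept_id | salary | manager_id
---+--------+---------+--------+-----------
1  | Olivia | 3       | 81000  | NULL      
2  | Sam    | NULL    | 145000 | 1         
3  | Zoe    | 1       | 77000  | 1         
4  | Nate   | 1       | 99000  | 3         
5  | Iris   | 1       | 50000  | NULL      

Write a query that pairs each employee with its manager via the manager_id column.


This is a self-join: employees is joined to a second copy of itself, matching each row's manager_id to another row's id. Use LEFT JOIN so rows with manager_id=NULL are kept.
  - employee 1 (Olivia): manager_id=NULL -> NULL
  - employee 2 (Sam): manager_id=1 -> Olivia
  - employee 3 (Zoe): manager_id=1 -> Olivia
  - employee 4 (Nate): manager_id=3 -> Zoe
  - employee 5 (Iris): manager_id=NULL -> NULL

SQL:
SELECT a.name AS item, b.name AS manager
FROM employees a
LEFT JOIN employees b ON a.manager_id = b.id

Result:
item   | manager
-------+--------
Olivia | NULL   
Sam    | Olivia 
Zoe    | Olivia 
Nate   | Zoe    
Iris   | NULL   


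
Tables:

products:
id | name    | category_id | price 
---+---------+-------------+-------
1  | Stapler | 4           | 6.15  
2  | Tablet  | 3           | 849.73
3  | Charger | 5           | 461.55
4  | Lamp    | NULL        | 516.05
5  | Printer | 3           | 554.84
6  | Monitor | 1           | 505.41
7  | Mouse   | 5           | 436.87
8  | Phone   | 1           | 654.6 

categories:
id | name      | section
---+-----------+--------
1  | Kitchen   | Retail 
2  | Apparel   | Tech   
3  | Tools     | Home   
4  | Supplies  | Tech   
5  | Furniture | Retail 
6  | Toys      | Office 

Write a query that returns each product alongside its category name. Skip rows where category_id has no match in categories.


INNER JOIN keeps only products rows whose category_id matches an id in categories. Walk through each product:
  - product 1 (Stapler): category_id=4 -> matches Supplies
  - product 2 (Tablet): category_id=3 -> matches Tools
  - product 3 (Charger): category_id=5 -> matches Furniture
  - product 4 (Lamp): category_id=NULL, no match -> dropped
  - product 5 (Printer): category_id=3 -> matches Tools
  - product 6 (Monitor): category_id=1 -> matches Kitchen
  - product 7 (Mouse): category_id=5 -> matches Furniture
  - product 8 (Phone): category_id=1 -> matches Kitchen
So 1 of 8 rows is dropped.

SQL:
SELECT a.name, b.name AS category
FROM products a
INNER JOIN categories b ON a.category_id = b.id

Result:
name    | category 
--------+----------
Stapler | Supplies 
Tablet  | Tools    
Charger | Furniture
Printer | Tools    
Monitor | Kitchen  
Mouse   | Furniture
Phone   | Kitchen  


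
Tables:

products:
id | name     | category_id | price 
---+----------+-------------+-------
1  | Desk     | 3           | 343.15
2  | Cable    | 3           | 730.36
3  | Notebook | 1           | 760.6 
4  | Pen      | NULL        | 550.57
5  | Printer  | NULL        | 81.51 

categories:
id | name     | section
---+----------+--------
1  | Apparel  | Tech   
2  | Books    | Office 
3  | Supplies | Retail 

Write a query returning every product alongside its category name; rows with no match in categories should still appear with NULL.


LEFT JOIN keeps every row from products (the left table); where category_id has no match in categories, the category columns become NULL. Walk through each product:
  - product 1 (Desk): category_id=3 -> matches Supplies
  - product 2 (Cable): category_id=3 -> matches Supplies
  - product 3 (Notebook): category_id=1 -> matches Apparel
  - product 4 (Pen): category_id=NULL, no match -> kept with NULL
  - product 5 (Printer): category_id=NULL, no match -> kept with NULL
All 5 rows appear; 2 have NULL category.

SQL:
SELECT a.name, b.name AS category
FROM products a
LEFT JOIN categories b ON a.category_id = b.id

Result:
name     | category
---------+---------
Desk     | Supplies
Cable    | Supplies
Notebook | Apparel 
Pen      | NULL    
Printer  | NULL    


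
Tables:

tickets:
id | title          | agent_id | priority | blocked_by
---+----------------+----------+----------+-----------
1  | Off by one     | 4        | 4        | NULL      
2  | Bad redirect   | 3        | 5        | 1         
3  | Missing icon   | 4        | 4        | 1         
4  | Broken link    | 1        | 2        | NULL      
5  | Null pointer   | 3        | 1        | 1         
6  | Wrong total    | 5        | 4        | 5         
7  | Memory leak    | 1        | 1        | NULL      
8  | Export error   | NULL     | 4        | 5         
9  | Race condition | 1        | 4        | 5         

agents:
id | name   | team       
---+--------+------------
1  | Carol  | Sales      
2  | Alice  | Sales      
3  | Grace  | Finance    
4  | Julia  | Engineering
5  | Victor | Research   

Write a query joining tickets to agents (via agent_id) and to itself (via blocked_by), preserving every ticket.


Two LEFT JOINs from the same base table tickets: one to agents via agent_id, one to tickets itself via blocked_by. Both are LEFT so every ticket is preserved.
Match against agents:
  - ticket 1 (Off by one): agent_id=4 -> matches Julia
  - ticket 2 (Bad redirect): agent_id=3 -> matches Grace
  - ticket 3 (Missing icon): agent_id=4 -> matches Julia
  - ticket 4 (Broken link): agent_id=1 -> matches Carol
  - ticket 5 (Null pointer): agent_id=3 -> matches Grace
  - ticket 6 (Wrong total): agent_id=5 -> matches Victor
  - ticket 7 (Memory leak): agent_id=1 -> matches Carol
  - ticket 8 (Export error): agent_id=NULL, no match -> kept with NULL
  - ticket 9 (Race condition): agent_id=1 -> matches Carol
Match against tickets (self):
  - ticket 1 (Off by one): blocked_by=NULL -> NULL
  - ticket 2 (Bad redirect): blocked_by=1 -> Off by one
  - ticket 3 (Missing icon): blocked_by=1 -> Off by one
  - ticket 4 (Broken link): blocked_by=NULL -> NULL
  - ticket 5 (Null pointer): blocked_by=1 -> Off by one
  - ticket 6 (Wrong total): blocked_by=5 -> Null pointer
  - ticket 7 (Memory leak): blocked_by=NULL -> NULL
  - ticket 8 (Export error): blocked_by=5 -> Null pointer
  - ticket 9 (Race condition): blocked_by=5 -> Null pointer

SQL:
SELECT a.title, b.name AS agent, c.title AS blocked_by
FROM tickets a
LEFT JOIN agents b ON a.agent_id = b.id
LEFT JOIN tickets c ON a.blocked_by = c.id

Result:
title          | agent  | blocked_by  
---------------+--------+-------------
Off by one     | Julia  | NULL        
Bad redirect   | Grace  | Off by one  
Missing icon   | Julia  | Off by one  
Broken link    | Carol  | NULL        
Null pointer   | Grace  | Off by one  
Wrong total    | Victor | Null pointer
Memory leak    | Carol  | NULL        
Export error   | NULL   | Null pointer
Race condition | Carol  | Null pointer


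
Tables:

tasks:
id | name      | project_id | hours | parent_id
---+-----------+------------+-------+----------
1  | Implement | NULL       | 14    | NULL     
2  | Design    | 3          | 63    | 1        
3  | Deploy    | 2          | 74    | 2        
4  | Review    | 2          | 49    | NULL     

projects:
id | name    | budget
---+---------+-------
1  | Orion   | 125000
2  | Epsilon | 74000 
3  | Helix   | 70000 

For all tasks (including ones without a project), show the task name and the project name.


LEFT JOIN keeps every row from tasks (the left table); where project_id has no match in projects, the project columns become NULL. Walk through each task:
  - task 1 (Implement): project_id=NULL, no match -> kept with NULL
  - task 2 (Design): project_id=3 -> matches Helix
  - task 3 (Deploy): project_id=2 -> matches Epsilon
  - task 4 (Review): project_id=2 -> matches Epsilon
All 4 rows appear; 1 has NULL project.

SQL:
SELECT a.name, b.name AS project
FROM tasks a
LEFT JOIN projects b ON a.project_id = b.id

Result:
name      | project
----------+--------
Implement | NULL   
Design    | Helix  
Deploy    | Epsilon
Review    | Epsilon


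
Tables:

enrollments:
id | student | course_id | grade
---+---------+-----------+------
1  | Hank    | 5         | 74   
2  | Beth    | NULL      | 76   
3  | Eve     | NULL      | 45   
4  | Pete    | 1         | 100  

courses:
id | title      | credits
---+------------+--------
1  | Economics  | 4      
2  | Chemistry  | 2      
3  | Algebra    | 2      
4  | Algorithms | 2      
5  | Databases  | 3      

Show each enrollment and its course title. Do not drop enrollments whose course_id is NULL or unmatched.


LEFT JOIN keeps every row from enrollments (the left table); where course_id has no match in courses, the course columns become NULL. Walk through each enrollment:
  - enrollment 1 (Hank): course_id=5 -> matches Databases
  - enrollment 2 (Beth): course_id=NULL, no match -> kept with NULL
  - enrollment 3 (Eve): course_id=NULL, no match -> kept with NULL
  - enrollment 4 (Pete): course_id=1 -> matches Economics
All 4 rows appear; 2 have NULL course.

SQL:
SELECT a.student, b.title AS course
FROM enrollments a
LEFT JOIN courses b ON a.course_id = b.id

Result:
student | course   
--------+----------
Hank    | Databases
Beth    | NULL     
Eve     | NULL     
Pete    | Economics


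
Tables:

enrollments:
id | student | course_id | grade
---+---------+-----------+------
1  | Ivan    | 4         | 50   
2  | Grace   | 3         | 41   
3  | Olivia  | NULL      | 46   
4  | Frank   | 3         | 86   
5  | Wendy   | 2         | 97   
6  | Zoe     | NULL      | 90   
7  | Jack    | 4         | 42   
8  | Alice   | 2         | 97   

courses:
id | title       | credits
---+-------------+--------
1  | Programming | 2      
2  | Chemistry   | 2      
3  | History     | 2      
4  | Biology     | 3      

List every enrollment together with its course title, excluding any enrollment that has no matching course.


INNER JOIN keeps only enrollments rows whose course_id matches an id in courses. Walk through each enrollment:
  - enrollment 1 (Ivan): course_id=4 -> matches Biology
  - enrollment 2 (Grace): course_id=3 -> matches History
  - enrollment 3 (Olivia): course_id=NULL, no match -> dropped
  - enrollment 4 (Frank): course_id=3 -> matches History
  - enrollment 5 (Wendy): course_id=2 -> matches Chemistry
  - enrollment 6 (Zoe): course_id=NULL, no match -> dropped
  - enrollment 7 (Jack): course_id=4 -> matches Biology
  - enrollment 8 (Alice): course_id=2 -> matches Chemistry
So 2 of 8 rows are dropped.

SQL:
SELECT a.student, b.title AS course
FROM enrollments a
INNER JOIN courses b ON a.course_id = b.id

Result:
student | course   
--------+----------
Ivan    | Biology  
Grace   | History  
Frank   | History  
Wendy   | Chemistry
Jack    | Biology  
Alice   | Chemistry


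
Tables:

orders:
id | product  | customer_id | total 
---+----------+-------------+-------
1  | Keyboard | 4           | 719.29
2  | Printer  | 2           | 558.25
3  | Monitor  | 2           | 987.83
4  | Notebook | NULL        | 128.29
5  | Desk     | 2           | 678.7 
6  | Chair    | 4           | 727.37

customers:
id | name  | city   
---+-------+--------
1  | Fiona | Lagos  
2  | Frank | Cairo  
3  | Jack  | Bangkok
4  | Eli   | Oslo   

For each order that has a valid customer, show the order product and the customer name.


INNER JOIN keeps only orders rows whose customer_id matches an id in customers. Walk through each order:
  - order 1 (Keyboard): customer_id=4 -> matches Eli
  - order 2 (Printer): customer_id=2 -> matches Frank
  - order 3 (Monitor): customer_id=2 -> matches Frank
  - order 4 (Notebook): customer_id=NULL, no match -> dropped
  - order 5 (Desk): customer_id=2 -> matches Frank
  - order 6 (Chair): customer_id=4 -> matches Eli
So 1 of 6 rows is dropped.

SQL:
SELECT a.product, b.name AS customer
FROM orders a
INNER JOIN customers b ON a.customer_id = b.id

Result:
product  | customer
---------+---------
Keyboard | Eli     
Printer  | Frank   
Monitor  | Frank   
Desk     | Frank   
Chair    | Eli     


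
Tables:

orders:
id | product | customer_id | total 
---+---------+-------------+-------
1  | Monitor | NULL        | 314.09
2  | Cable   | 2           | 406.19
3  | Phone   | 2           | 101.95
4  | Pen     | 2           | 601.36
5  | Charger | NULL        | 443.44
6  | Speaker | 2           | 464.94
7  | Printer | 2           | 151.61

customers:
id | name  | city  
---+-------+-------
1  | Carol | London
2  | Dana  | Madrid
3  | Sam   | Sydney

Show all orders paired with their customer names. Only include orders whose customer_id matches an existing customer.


INNER JOIN keeps only orders rows whose customer_id matches an id in customers. Walk through each order:
  - order 1 (Monitor): customer_id=NULL, no match -> dropped
  - order 2 (Cable): customer_id=2 -> matches Dana
  - order 3 (Phone): customer_id=2 -> matches Dana
  - order 4 (Pen): customer_id=2 -> matches Dana
  - order 5 (Charger): customer_id=NULL, no match -> dropped
  - order 6 (Speaker): customer_id=2 -> matches Dana
  - order 7 (Printer): customer_id=2 -> matches Dana
So 2 of 7 rows are dropped.

SQL:
SELECT a.product, b.name AS customer
FROM orders a
INNER JOIN customers b ON a.customer_id = b.id

Result:
product | customer
--------+---------
Cable   | Dana    
Phone   | Dana    
Pen     | Dana    
Speaker | Dana    
Printer | Dana    


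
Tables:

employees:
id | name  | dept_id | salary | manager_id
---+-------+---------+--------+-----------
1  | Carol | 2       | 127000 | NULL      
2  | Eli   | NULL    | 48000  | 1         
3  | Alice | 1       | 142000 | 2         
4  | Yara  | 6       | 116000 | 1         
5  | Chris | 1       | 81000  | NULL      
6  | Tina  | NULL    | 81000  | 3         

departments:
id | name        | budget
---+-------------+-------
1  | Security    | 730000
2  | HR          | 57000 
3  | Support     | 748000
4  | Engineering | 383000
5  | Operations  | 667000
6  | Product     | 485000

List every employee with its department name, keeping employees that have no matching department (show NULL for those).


LEFT JOIN keeps every row from employees (the left table); where dept_id has no match in departments, the department columns become NULL. Walk through each employee:
  - employee 1 (Carol): dept_id=2 -> matches HR
  - employee 2 (Eli): dept_id=NULL, no match -> kept with NULL
  - employee 3 (Alice): dept_id=1 -> matches Security
  - employee 4 (Yara): dept_id=6 -> matches Product
  - employee 5 (Chris): dept_id=1 -> matches Security
  - employee 6 (Tina): dept_id=NULL, no match -> kept with NULL
All 6 rows appear; 2 have NULL department.

SQL:
SELECT a.name, b.name AS department
FROM employees a
LEFT JOIN departments b ON a.dept_id = b.id

Result:
name  | department
------+-----------
Carol | HR        
Eli   | NULL      
Alice | Security  
Yara  | Product   
Chris | Security  
Tina  | NULL      


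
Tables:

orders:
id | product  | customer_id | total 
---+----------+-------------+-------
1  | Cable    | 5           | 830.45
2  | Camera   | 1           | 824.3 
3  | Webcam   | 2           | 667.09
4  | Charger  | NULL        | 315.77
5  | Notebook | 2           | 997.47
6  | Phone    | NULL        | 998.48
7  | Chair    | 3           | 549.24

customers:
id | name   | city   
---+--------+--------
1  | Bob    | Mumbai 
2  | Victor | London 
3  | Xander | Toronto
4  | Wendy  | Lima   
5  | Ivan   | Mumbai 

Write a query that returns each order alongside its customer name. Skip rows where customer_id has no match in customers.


INNER JOIN keeps only orders rows whose customer_id matches an id in customers. Walk through each order:
  - order 1 (Cable): customer_id=5 -> matches Ivan
  - order 2 (Camera): customer_id=1 -> matches Bob
  - order 3 (Webcam): customer_id=2 -> matches Victor
  - order 4 (Charger): customer_id=NULL, no match -> dropped
  - order 5 (Notebook): customer_id=2 -> matches Victor
  - order 6 (Phone): customer_id=NULL, no match -> dropped
  - order 7 (Chair): customer_id=3 -> matches Xander
So 2 of 7 rows are dropped.

SQL:
SELECT a.product, b.name AS customer
FROM orders a
INNER JOIN customers b ON a.customer_id = b.id

Result:
product  | customer
---------+---------
Cable    | Ivan    
Camera   | Bob     
Webcam   | Victor  
Notebook | Victor  
Chair    | Xander  


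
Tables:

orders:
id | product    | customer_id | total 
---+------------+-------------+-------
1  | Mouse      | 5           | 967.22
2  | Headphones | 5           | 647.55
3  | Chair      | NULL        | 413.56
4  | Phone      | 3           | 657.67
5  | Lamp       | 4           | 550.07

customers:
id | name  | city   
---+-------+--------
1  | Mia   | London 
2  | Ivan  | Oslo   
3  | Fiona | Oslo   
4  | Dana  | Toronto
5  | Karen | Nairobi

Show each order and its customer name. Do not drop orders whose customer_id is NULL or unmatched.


LEFT JOIN keeps every row from orders (the left table); where customer_id has no match in customers, the customer columns become NULL. Walk through each order:
  - order 1 (Mouse): customer_id=5 -> matches Karen
  - order 2 (Headphones): customer_id=5 -> matches Karen
  - order 3 (Chair): customer_id=NULL, no match -> kept with NULL
  - order 4 (Phone): customer_id=3 -> matches Fiona
  - order 5 (Lamp): customer_id=4 -> matches Dana
All 5 rows appear; 1 has NULL customer.

SQL:
SELECT a.product, b.name AS customer
FROM orders a
LEFT JOIN customers b ON a.customer_id = b.id

Result:
product    | customer
-----------+---------
Mouse      | Karen   
Headphones | Karen   
Chair      | NULL    
Phone      | Fiona   
Lamp       | Dana    


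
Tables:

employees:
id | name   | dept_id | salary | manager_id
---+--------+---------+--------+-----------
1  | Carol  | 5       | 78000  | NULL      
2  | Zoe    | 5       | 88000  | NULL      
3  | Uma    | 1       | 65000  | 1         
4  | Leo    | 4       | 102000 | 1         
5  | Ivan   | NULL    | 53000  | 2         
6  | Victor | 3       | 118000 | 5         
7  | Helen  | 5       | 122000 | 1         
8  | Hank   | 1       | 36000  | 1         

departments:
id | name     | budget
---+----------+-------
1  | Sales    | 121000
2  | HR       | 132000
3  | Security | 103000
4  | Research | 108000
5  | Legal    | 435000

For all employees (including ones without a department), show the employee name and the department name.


LEFT JOIN keeps every row from employees (the left table); where dept_id has no match in departments, the department columns become NULL. Walk through each employee:
  - employee 1 (Carol): dept_id=5 -> matches Legal
  - employee 2 (Zoe): dept_id=5 -> matches Legal
  - employee 3 (Uma): dept_id=1 -> matches Sales
  - employee 4 (Leo): dept_id=4 -> matches Research
  - employee 5 (Ivan): dept_id=NULL, no match -> kept with NULL
  - employee 6 (Victor): dept_id=3 -> matches Security
  - employee 7 (Helen): dept_id=5 -> matches Legal
  - employee 8 (Hank): dept_id=1 -> matches Sales
All 8 rows appear; 1 has NULL department.

SQL:
SELECT a.name, b.name AS department
FROM employees a
LEFT JOIN departments b ON a.dept_id = b.id

Result:
name   | department
-------+-----------
Carol  | Legal     
Zoe    | Legal     
Uma    | Sales     
Leo    | Research  
Ivan   | NULL      
Victor | Security  
Helen  | Legal     
Hank   | Sales     


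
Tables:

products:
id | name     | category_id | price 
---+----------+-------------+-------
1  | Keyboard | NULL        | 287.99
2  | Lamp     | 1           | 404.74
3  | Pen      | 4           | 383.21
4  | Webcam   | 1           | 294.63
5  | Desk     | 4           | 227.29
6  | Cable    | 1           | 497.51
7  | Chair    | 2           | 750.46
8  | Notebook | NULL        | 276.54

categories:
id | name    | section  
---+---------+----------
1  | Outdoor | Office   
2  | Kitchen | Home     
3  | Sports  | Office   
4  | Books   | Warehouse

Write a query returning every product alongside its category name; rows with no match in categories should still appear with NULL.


LEFT JOIN keeps every row from products (the left table); where category_id has no match in categories, the category columns become NULL. Walk through each product:
  - product 1 (Keyboard): category_id=NULL, no match -> kept with NULL
  - product 2 (Lamp): category_id=1 -> matches Outdoor
  - product 3 (Pen): category_id=4 -> matches Books
  - product 4 (Webcam): category_id=1 -> matches Outdoor
  - product 5 (Desk): category_id=4 -> matches Books
  - product 6 (Cable): category_id=1 -> matches Outdoor
  - product 7 (Chair): category_id=2 -> matches Kitchen
  - product 8 (Notebook): category_id=NULL, no match -> kept with NULL
All 8 rows appear; 2 have NULL category.

SQL:
SELECT a.name, b.name AS category
FROM products a
LEFT JOIN categories b ON a.category_id = b.id

Result:
name     | category
---------+---------
Keyboard | NULL    
Lamp     | Outdoor 
Pen      | Books   
Webcam   | Outdoor 
Desk     | Books   
Cable    | Outdoor 
Chair    | Kitchen 
Notebook | NULL    


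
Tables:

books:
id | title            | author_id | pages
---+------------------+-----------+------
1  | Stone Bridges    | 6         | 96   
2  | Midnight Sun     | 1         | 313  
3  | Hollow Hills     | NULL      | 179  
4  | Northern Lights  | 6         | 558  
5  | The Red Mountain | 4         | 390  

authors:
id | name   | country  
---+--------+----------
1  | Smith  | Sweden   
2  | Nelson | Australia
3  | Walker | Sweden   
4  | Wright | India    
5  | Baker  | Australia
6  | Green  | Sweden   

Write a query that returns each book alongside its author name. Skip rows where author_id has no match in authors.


INNER JOIN keeps only books rows whose author_id matches an id in authors. Walk through each book:
  - book 1 (Stone Bridges): author_id=6 -> matches Green
  - book 2 (Midnight Sun): author_id=1 -> matches Smith
  - book 3 (Hollow Hills): author_id=NULL, no match -> dropped
  - book 4 (Northern Lights): author_id=6 -> matches Green
  - book 5 (The Red Mountain): author_id=4 -> matches Wright
So 1 of 5 rows is dropped.

SQL:
SELECT a.title, b.name AS author
FROM books a
INNER JOIN authors b ON a.author_id = b.id

Result:
title            | author
-----------------+-------
Stone Bridges    | Green 
Midnight Sun     | Smith 
Northern Lights  | Green 
The Red Mountain | Wright


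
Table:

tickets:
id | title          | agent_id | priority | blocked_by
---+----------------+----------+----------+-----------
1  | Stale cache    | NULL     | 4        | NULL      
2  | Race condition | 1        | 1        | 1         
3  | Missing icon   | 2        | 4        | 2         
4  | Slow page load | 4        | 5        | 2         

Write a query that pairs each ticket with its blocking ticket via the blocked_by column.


This is a self-join: tickets is joined to a second copy of itself, matching each row's blocked_by to another row's id. Use LEFT JOIN so rows with blocked_by=NULL are kept.
  - ticket 1 (Stale cache): blocked_by=NULL -> NULL
  - ticket 2 (Race condition): blocked_by=1 -> Stale cache
  - ticket 3 (Missing icon): blocked_by=2 -> Race condition
  - ticket 4 (Slow page load): blocked_by=2 -> Race condition

SQL:
SELECT a.title AS item, b.title AS blocked_by
FROM tickets a
LEFT JOIN tickets b ON a.blocked_by = b.id

Result:
item           | blocked_by    
---------------+---------------
Stale cache    | NULL          
Race condition | Stale cache   
Missing icon   | Race condition
Slow page load | Race condition


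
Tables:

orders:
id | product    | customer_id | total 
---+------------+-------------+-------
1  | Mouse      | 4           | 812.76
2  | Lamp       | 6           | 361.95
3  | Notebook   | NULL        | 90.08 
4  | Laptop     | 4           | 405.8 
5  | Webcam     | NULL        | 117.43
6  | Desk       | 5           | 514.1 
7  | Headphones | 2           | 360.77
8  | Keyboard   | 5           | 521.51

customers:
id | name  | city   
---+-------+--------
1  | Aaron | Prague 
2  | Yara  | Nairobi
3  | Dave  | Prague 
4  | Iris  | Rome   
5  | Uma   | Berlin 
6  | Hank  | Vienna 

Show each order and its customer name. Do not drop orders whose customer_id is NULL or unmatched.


LEFT JOIN keeps every row from orders (the left table); where customer_id has no match in customers, the customer columns become NULL. Walk through each order:
  - order 1 (Mouse): customer_id=4 -> matches Iris
  - order 2 (Lamp): customer_id=6 -> matches Hank
  - order 3 (Notebook): customer_id=NULL, no match -> kept with NULL
  - order 4 (Laptop): customer_id=4 -> matches Iris
  - order 5 (Webcam): customer_id=NULL, no match -> kept with NULL
  - order 6 (Desk): customer_id=5 -> matches Uma
  - order 7 (Headphones): customer_id=2 -> matches Yara
  - order 8 (Keyboard): customer_id=5 -> matches Uma
All 8 rows appear; 2 have NULL customer.

SQL:
SELECT a.product, b.name AS customer
FROM orders a
LEFT JOIN customers b ON a.customer_id = b.id

Result:
product    | customer
-----------+---------
Mouse      | Iris    
Lamp       | Hank    
Notebook   | NULL    
Laptop     | Iris    
Webcam     | NULL    
Desk       | Uma     
Headphones | Yara    
Keyboard   | Uma     


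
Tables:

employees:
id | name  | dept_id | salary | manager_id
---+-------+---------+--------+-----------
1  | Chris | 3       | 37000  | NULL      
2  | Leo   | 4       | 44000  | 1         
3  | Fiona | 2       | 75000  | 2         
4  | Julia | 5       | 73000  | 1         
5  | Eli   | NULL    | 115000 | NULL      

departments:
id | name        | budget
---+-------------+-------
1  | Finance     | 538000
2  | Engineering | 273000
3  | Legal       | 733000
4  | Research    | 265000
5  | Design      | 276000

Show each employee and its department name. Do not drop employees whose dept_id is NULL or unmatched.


LEFT JOIN keeps every row from employees (the left table); where dept_id has no match in departments, the department columns become NULL. Walk through each employee:
  - employee 1 (Chris): dept_id=3 -> matches Legal
  - employee 2 (Leo): dept_id=4 -> matches Research
  - employee 3 (Fiona): dept_id=2 -> matches Engineering
  - employee 4 (Julia): dept_id=5 -> matches Design
  - employee 5 (Eli): dept_id=NULL, no match -> kept with NULL
All 5 rows appear; 1 has NULL department.

SQL:
SELECT a.name, b.name AS department
FROM employees a
LEFT JOIN departments b ON a.dept_id = b.id

Result:
name  | department 
------+------------
Chris | Legal      
Leo   | Research   
Fiona | Engineering
Julia | Design     
Eli   | NULL       


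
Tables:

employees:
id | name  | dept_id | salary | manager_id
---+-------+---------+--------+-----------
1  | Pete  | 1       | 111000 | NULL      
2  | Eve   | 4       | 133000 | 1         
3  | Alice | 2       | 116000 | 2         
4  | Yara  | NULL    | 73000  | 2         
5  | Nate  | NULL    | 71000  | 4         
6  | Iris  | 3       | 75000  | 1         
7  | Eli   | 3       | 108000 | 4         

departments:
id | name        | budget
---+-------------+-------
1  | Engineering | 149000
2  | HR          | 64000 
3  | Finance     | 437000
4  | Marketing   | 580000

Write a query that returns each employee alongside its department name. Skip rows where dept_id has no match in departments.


INNER JOIN keeps only employees rows whose dept_id matches an id in departments. Walk through each employee:
  - employee 1 (Pete): dept_id=1 -> matches Engineering
  - employee 2 (Eve): dept_id=4 -> matches Marketing
  - employee 3 (Alice): dept_id=2 -> matches HR
  - employee 4 (Yara): dept_id=NULL, no match -> dropped
  - employee 5 (Nate): dept_id=NULL, no match -> dropped
  - employee 6 (Iris): dept_id=3 -> matches Finance
  - employee 7 (Eli): dept_id=3 -> matches Finance
So 2 of 7 rows are dropped.

SQL:
SELECT a.name, b.name AS department
FROM employees a
INNER JOIN departments b ON a.dept_id = b.id

Result:
name  | department 
------+------------
Pete  | Engineering
Eve   | Marketing  
Alice | HR         
Iris  | Finance    
Eli   | Finance    


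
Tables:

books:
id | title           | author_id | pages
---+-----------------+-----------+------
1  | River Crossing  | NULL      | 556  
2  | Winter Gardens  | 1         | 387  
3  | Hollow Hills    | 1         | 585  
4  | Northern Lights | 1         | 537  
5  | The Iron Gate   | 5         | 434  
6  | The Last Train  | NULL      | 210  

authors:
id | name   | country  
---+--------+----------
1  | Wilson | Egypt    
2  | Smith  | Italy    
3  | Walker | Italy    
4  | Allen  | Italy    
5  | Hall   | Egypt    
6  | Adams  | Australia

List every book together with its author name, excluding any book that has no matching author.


INNER JOIN keeps only books rows whose author_id matches an id in authors. Walk through each book:
  - book 1 (River Crossing): author_id=NULL, no match -> dropped
  - book 2 (Winter Gardens): author_id=1 -> matches Wilson
  - book 3 (Hollow Hills): author_id=1 -> matches Wilson
  - book 4 (Northern Lights): author_id=1 -> matches Wilson
  - book 5 (The Iron Gate): author_id=5 -> matches Hall
  - book 6 (The Last Train): author_id=NULL, no match -> dropped
So 2 of 6 rows are dropped.

SQL:
SELECT a.title, b.name AS author
FROM books a
INNER JOIN authors b ON a.author_id = b.id

Result:
title           | author
----------------+-------
Winter Gardens  | Wilson
Hollow Hills    | Wilson
Northern Lights | Wilson
The Iron Gate   | Hall  


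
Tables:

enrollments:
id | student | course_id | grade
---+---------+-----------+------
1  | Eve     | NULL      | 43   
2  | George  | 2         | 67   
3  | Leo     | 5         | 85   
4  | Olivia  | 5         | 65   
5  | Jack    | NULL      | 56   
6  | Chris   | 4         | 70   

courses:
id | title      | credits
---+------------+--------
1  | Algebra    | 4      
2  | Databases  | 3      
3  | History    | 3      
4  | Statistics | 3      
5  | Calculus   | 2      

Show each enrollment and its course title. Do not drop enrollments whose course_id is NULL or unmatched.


LEFT JOIN keeps every row from enrollments (the left table); where course_id has no match in courses, the course columns become NULL. Walk through each enrollment:
  - enrollment 1 (Eve): course_id=NULL, no match -> kept with NULL
  - enrollment 2 (George): course_id=2 -> matches Databases
  - enrollment 3 (Leo): course_id=5 -> matches Calculus
  - enrollment 4 (Olivia): course_id=5 -> matches Calculus
  - enrollment 5 (Jack): course_id=NULL, no match -> kept with NULL
  - enrollment 6 (Chris): course_id=4 -> matches Statistics
All 6 rows appear; 2 have NULL course.

SQL:
SELECT a.student, b.title AS course
FROM enrollments a
LEFT JOIN courses b ON a.course_id = b.id

Result:
student | course    
--------+-----------
Eve     | NULL      
George  | Databases 
Leo     | Calculus  
Olivia  | Calculus  
Jack    | NULL      
Chris   | Statistics


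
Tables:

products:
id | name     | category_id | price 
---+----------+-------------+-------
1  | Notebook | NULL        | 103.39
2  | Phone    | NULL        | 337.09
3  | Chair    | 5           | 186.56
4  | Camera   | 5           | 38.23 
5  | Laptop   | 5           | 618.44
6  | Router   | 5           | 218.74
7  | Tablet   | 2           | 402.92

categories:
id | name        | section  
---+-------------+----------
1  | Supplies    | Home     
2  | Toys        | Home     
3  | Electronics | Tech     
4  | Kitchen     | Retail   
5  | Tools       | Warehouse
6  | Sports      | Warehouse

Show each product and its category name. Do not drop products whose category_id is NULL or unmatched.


LEFT JOIN keeps every row from products (the left table); where category_id has no match in categories, the category columns become NULL. Walk through each product:
  - product 1 (Notebook): category_id=NULL, no match -> kept with NULL
  - product 2 (Phone): category_id=NULL, no match -> kept with NULL
  - product 3 (Chair): category_id=5 -> matches Tools
  - product 4 (Camera): category_id=5 -> matches Tools
  - product 5 (Laptop): category_id=5 -> matches Tools
  - product 6 (Router): category_id=5 -> matches Tools
  - product 7 (Tablet): category_id=2 -> matches Toys
All 7 rows appear; 2 have NULL category.

SQL:
SELECT a.name, b.name AS category
FROM products a
LEFT JOIN categories b ON a.category_id = b.id

Result:
name     | category
---------+---------
Notebook | NULL    
Phone    | NULL    
Chair    | Tools   
Camera   | Tools   
Laptop   | Tools   
Router   | Tools   
Tablet   | Toys    


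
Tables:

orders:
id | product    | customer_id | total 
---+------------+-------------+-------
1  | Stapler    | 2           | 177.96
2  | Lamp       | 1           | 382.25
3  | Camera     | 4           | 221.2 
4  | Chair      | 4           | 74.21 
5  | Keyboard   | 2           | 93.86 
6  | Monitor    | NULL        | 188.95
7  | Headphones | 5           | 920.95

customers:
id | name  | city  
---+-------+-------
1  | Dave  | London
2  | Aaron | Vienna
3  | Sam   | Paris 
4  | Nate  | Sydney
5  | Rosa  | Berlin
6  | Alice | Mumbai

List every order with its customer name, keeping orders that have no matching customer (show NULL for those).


LEFT JOIN keeps every row from orders (the left table); where customer_id has no match in customers, the customer columns become NULL. Walk through each order:
  - order 1 (Stapler): customer_id=2 -> matches Aaron
  - order 2 (Lamp): customer_id=1 -> matches Dave
  - order 3 (Camera): customer_id=4 -> matches Nate
  - order 4 (Chair): customer_id=4 -> matches Nate
  - order 5 (Keyboard): customer_id=2 -> matches Aaron
  - order 6 (Monitor): customer_id=NULL, no match -> kept with NULL
  - order 7 (Headphones): customer_id=5 -> matches Rosa
All 7 rows appear; 1 has NULL customer.

SQL:
SELECT a.product, b.name AS customer
FROM orders a
LEFT JOIN customers b ON a.customer_id = b.id

Result:
product    | customer
-----------+---------
Stapler    | Aaron   
Lamp       | Dave    
Camera     | Nate    
Chair      | Nate    
Keyboard   | Aaron   
Monitor    | NULL    
Headphones | Rosa    


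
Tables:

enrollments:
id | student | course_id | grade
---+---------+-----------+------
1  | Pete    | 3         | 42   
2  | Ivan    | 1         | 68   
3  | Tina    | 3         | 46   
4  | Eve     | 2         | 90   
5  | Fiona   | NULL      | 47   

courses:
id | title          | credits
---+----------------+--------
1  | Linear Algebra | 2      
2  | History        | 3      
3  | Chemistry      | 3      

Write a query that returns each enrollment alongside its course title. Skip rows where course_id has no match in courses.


INNER JOIN keeps only enrollments rows whose course_id matches an id in courses. Walk through each enrollment:
  - enrollment 1 (Pete): course_id=3 -> matches Chemistry
  - enrollment 2 (Ivan): course_id=1 -> matches Linear Algebra
  - enrollment 3 (Tina): course_id=3 -> matches Chemistry
  - enrollment 4 (Eve): course_id=2 -> matches History
  - enrollment 5 (Fiona): course_id=NULL, no match -> dropped
So 1 of 5 rows is dropped.

SQL:
SELECT a.student, b.title AS course
FROM enrollments a
INNER JOIN courses b ON a.course_id = b.id

Result:
student | course        
--------+---------------
Pete    | Chemistry     
Ivan    | Linear Algebra
Tina    | Chemistry     
Eve     | History       


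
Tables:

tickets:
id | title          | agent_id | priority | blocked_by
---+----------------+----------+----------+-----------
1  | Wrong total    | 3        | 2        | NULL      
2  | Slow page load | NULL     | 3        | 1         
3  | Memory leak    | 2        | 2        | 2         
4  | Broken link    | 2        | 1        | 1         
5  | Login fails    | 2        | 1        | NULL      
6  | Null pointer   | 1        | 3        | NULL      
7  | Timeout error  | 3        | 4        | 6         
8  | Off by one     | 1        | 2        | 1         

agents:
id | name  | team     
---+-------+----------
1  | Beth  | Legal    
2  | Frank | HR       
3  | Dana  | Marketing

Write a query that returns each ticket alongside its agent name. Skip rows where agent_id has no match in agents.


INNER JOIN keeps only tickets rows whose agent_id matches an id in agents. Walk through each ticket:
  - ticket 1 (Wrong total): agent_id=3 -> matches Dana
  - ticket 2 (Slow page load): agent_id=NULL, no match -> dropped
  - ticket 3 (Memory leak): agent_id=2 -> matches Frank
  - ticket 4 (Broken link): agent_id=2 -> matches Frank
  - ticket 5 (Login fails): agent_id=2 -> matches Frank
  - ticket 6 (Null pointer): agent_id=1 -> matches Beth
  - ticket 7 (Timeout error): agent_id=3 -> matches Dana
  - ticket 8 (Off by one): agent_id=1 -> matches Beth
So 1 of 8 rows is dropped.

SQL:
SELECT a.title, b.name AS agent
FROM tickets a
INNER JOIN agents b ON a.agent_id = b.id

Result:
title         | agent
--------------+------
Wrong total   | Dana 
Memory leak   | Frank
Broken link   | Frank
Login fails   | Frank
Null pointer  | Beth 
Timeout error | Dana 
Off by one    | Beth 


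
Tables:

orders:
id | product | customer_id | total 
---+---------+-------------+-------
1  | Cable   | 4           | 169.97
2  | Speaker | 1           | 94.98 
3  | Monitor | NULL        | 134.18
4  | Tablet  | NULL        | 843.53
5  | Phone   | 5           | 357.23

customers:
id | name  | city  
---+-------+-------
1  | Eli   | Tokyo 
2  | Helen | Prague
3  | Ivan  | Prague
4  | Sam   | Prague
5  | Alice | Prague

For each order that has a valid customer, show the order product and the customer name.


INNER JOIN keeps only orders rows whose customer_id matches an id in customers. Walk through each order:
  - order 1 (Cable): customer_id=4 -> matches Sam
  - order 2 (Speaker): customer_id=1 -> matches Eli
  - order 3 (Monitor): customer_id=NULL, no match -> dropped
  - order 4 (Tablet): customer_id=NULL, no match -> dropped
  - order 5 (Phone): customer_id=5 -> matches Alice
So 2 of 5 rows are dropped.

SQL:
SELECT a.product, b.name AS customer
FROM orders a
INNER JOIN customers b ON a.customer_id = b.id

Result:
product | customer
--------+---------
Cable   | Sam     
Speaker | Eli     
Phone   | Alice   


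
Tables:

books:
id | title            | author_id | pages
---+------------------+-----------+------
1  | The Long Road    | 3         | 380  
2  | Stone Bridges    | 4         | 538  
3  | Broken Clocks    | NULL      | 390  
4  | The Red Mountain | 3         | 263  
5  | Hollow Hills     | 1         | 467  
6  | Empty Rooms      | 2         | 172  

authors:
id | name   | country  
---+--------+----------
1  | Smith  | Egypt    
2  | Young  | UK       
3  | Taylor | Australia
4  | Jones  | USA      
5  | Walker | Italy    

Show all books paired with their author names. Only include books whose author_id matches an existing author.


INNER JOIN keeps only books rows whose author_id matches an id in authors. Walk through each book:
  - book 1 (The Long Road): author_id=3 -> matches Taylor
  - book 2 (Stone Bridges): author_id=4 -> matches Jones
  - book 3 (Broken Clocks): author_id=NULL, no match -> dropped
  - book 4 (The Red Mountain): author_id=3 -> matches Taylor
  - book 5 (Hollow Hills): author_id=1 -> matches Smith
  - book 6 (Empty Rooms): author_id=2 -> matches Young
So 1 of 6 rows is dropped.

SQL:
SELECT a.title, b.name AS author
FROM books a
INNER JOIN authors b ON a.author_id = b.id

Result:
title            | author
-----------------+-------
The Long Road    | Taylor
Stone Bridges    | Jones 
The Red Mountain | Taylor
Hollow Hills     | Smith 
Empty Rooms      | Young 


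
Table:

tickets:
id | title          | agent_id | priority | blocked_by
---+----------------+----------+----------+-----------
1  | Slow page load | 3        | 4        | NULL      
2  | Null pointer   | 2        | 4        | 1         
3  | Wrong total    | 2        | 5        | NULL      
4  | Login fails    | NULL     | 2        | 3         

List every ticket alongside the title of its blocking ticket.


This is a self-join: tickets is joined to a second copy of itself, matching each row's blocked_by to another row's id. Use LEFT JOIN so rows with blocked_by=NULL are kept.
  - ticket 1 (Slow page load): blocked_by=NULL -> NULL
  - ticket 2 (Null pointer): blocked_by=1 -> Slow page load
  - ticket 3 (Wrong total): blocked_by=NULL -> NULL
  - ticket 4 (Login fails): blocked_by=3 -> Wrong total

SQL:
SELECT a.title AS item, b.title AS blocked_by
FROM tickets a
LEFT JOIN tickets b ON a.blocked_by = b.id

Result:
item           | blocked_by    
---------------+---------------
Slow page load | NULL          
Null pointer   | Slow page load
Wrong total    | NULL          
Login fails    | Wrong total   


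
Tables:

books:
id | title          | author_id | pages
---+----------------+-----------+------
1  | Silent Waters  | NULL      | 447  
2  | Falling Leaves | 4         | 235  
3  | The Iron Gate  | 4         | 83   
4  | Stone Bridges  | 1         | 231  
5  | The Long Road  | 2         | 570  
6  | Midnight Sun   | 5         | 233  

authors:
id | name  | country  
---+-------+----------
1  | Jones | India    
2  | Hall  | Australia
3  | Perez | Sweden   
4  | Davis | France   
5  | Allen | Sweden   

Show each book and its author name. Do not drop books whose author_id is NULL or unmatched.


LEFT JOIN keeps every row from books (the left table); where author_id has no match in authors, the author columns become NULL. Walk through each book:
  - book 1 (Silent Waters): author_id=NULL, no match -> kept with NULL
  - book 2 (Falling Leaves): author_id=4 -> matches Davis
  - book 3 (The Iron Gate): author_id=4 -> matches Davis
  - book 4 (Stone Bridges): author_id=1 -> matches Jones
  - book 5 (The Long Road): author_id=2 -> matches Hall
  - book 6 (Midnight Sun): author_id=5 -> matches Allen
All 6 rows appear; 1 has NULL author.

SQL:
SELECT a.title, b.name AS author
FROM books a
LEFT JOIN authors b ON a.author_id = b.id

Result:
title          | author
---------------+-------
Silent Waters  | NULL  
Falling Leaves | Davis 
The Iron Gate  | Davis 
Stone Bridges  | Jones 
The Long Road  | Hall  
Midnight Sun   | Allen 
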